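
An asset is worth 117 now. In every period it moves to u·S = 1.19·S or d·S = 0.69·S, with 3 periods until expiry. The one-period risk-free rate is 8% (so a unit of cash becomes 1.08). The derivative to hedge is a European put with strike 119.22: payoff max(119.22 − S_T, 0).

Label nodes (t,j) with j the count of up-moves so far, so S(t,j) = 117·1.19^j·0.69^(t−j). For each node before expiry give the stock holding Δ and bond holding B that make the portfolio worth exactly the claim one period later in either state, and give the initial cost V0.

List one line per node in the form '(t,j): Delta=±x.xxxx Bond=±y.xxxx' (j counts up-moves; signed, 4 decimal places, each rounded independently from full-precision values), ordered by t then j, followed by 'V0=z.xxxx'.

(0,0): Delta=-0.3050 Bond=42.6916
(1,0): Delta=-1.0000 Bond=102.2119
(1,1): Delta=-0.1914 Bond=30.2825
(2,0): Delta=-1.0000 Bond=110.3889
(2,1): Delta=-1.0000 Bond=110.3889
(2,2): Delta=-0.0591 Bond=10.7943
V0=7.0032

The replicating-portfolio and risk-neutral prices coincide; use p* = (1.08−0.69)/(1.19−0.69) = 0.7800 for the latter.
At expiry t=3: V(3,0)=80.7844, V(3,1)=52.9326, V(3,2)=4.8982, V(3,3)=0.0000
(2,0): S=55.7037. Δ = (V_up−V_dn)/(S_up−S_dn) = (52.9326−80.7844)/(66.2874−38.4356) = -1.0000. V = [p*·52.9326 + (1−p*)·80.7844]/1.08 = 54.6852. B = V − Δ·S = 110.3889.
(2,1): S=96.0687. Δ = (V_up−V_dn)/(S_up−S_dn) = (4.8982−52.9326)/(114.3218−66.2874) = -1.0000. V = [p*·4.8982 + (1−p*)·52.9326]/1.08 = 14.3202. B = V − Δ·S = 110.3889.
(2,2): S=165.6837. Δ = (V_up−V_dn)/(S_up−S_dn) = (0.0000−4.8982)/(197.1636−114.3218) = -0.0591. V = [p*·0.0000 + (1−p*)·4.8982]/1.08 = 0.9978. B = V − Δ·S = 10.7943.
(1,0): S=80.7300. Δ = (V_up−V_dn)/(S_up−S_dn) = (14.3202−54.6852)/(96.0687−55.7037) = -1.0000. V = [p*·14.3202 + (1−p*)·54.6852]/1.08 = 21.4819. B = V − Δ·S = 102.2119.
(1,1): S=139.2300. Δ = (V_up−V_dn)/(S_up−S_dn) = (0.9978−14.3202)/(165.6837−96.0687) = -0.1914. V = [p*·0.9978 + (1−p*)·14.3202]/1.08 = 3.6377. B = V − Δ·S = 30.2825.
(0,0): S=117.0000. Δ = (V_up−V_dn)/(S_up−S_dn) = (3.6377−21.4819)/(139.2300−80.7300) = -0.3050. V = [p*·3.6377 + (1−p*)·21.4819]/1.08 = 7.0032. B = V − Δ·S = 42.6916.
Self-financing check: at every node Δ·S+B equals the discounted successor values.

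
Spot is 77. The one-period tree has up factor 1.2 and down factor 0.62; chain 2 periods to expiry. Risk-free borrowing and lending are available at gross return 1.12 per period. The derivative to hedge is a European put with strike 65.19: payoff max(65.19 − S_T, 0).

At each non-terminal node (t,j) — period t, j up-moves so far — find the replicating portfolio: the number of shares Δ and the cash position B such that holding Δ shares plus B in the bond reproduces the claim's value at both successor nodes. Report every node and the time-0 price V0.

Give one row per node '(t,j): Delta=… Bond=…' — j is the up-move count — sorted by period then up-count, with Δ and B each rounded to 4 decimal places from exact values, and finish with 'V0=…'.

(0,0): Delta=-0.2125 Bond=18.4037
(1,0): Delta=-1.0000 Bond=58.2054
(1,1): Delta=-0.1474 Bond=14.5973
V0=2.0379

Under the risk-neutral measure, an up-move has probability p* = (R−d)/(u−d) = 0.8621 and values discount at R = 1.12.
Payoff layer (t=2): V(2,0)=35.5912, V(2,1)=7.9020, V(2,2)=0.0000
(1,0): S=47.7400. Δ = (V_up−V_dn)/(S_up−S_dn) = (7.9020−35.5912)/(57.2880−29.5988) = -1.0000. V = [p*·7.9020 + (1−p*)·35.5912]/1.12 = 10.4654. B = V − Δ·S = 58.2054.
(1,1): S=92.4000. Δ = (V_up−V_dn)/(S_up−S_dn) = (0.0000−7.9020)/(110.8800−57.2880) = -0.1474. V = [p*·0.0000 + (1−p*)·7.9020]/1.12 = 0.9732. B = V − Δ·S = 14.5973.
(0,0): S=77.0000. Δ = (V_up−V_dn)/(S_up−S_dn) = (0.9732−10.4654)/(92.4000−47.7400) = -0.2125. V = [p*·0.9732 + (1−p*)·10.4654]/1.12 = 2.0379. B = V − Δ·S = 18.4037.
Each (Δ,B) replicates both successor values, so the strategy is self-financing and V0 is arbitrage-free.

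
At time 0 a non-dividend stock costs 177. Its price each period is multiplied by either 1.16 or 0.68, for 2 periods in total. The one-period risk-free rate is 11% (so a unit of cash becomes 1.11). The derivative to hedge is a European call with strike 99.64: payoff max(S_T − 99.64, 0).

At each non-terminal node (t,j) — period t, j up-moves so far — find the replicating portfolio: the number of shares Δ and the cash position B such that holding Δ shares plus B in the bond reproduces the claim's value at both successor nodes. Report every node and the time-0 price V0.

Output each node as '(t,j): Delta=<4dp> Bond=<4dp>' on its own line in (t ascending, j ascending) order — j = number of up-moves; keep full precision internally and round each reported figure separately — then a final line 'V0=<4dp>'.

(0,0): Delta=0.9803 Bond=-77.2342
(1,0): Delta=0.6920 Bond=-51.0225
(1,1): Delta=1.0000 Bond=-89.7658
V0=96.2867

Under the risk-neutral measure, an up-move has probability p* = (R−d)/(u−d) = 0.8958 and values discount at R = 1.11.
At expiry t=2: V(2,0)=0.0000, V(2,1)=39.9776, V(2,2)=138.5312
  t=1,j=0: stock 120.3600 → up 139.6176 (V=39.9776), down 81.8448 (V=0.0000). Price 32.2642; hedge Δ=0.6920, bond B=-51.0225.
  t=1,j=1: stock 205.3200 → up 238.1712 (V=138.5312), down 139.6176 (V=39.9776). Price 115.5542; hedge Δ=1.0000, bond B=-89.7658.
  t=0,j=0: stock 177.0000 → up 205.3200 (V=115.5542), down 120.3600 (V=32.2642). Price 96.2867; hedge Δ=0.9803, bond B=-77.2342.
Each (Δ,B) replicates both successor values, so the strategy is self-financing and V0 is arbitrage-free.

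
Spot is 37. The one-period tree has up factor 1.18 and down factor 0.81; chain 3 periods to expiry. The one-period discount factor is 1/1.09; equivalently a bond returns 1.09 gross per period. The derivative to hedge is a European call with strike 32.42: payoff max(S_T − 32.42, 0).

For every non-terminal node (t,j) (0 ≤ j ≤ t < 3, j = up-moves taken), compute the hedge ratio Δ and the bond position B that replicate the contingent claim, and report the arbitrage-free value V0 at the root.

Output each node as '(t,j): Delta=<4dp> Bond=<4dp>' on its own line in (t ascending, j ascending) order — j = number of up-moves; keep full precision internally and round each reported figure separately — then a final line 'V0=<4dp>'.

The replicating-portfolio and risk-neutral prices coincide; use p* = (1.09−0.81)/(1.18−0.81) = 0.7568 for the latter.
Terminal values V(3,·): V(3,0)=0.0000, V(3,1)=0.0000, V(3,2)=9.3102, V(3,3)=28.3722
(2,0): S=24.2757. Δ = (V_up−V_dn)/(S_up−S_dn) = (0.0000−0.0000)/(28.6453−19.6633) = 0.0000. V = [p*·0.0000 + (1−p*)·0.0000]/1.09 = 0.0000. B = V − Δ·S = 0.0000.
(2,1): S=35.3646. Δ = (V_up−V_dn)/(S_up−S_dn) = (9.3102−0.0000)/(41.7302−28.6453) = 0.7115. V = [p*·9.3102 + (1−p*)·0.0000]/1.09 = 6.4638. B = V − Δ·S = -18.6989.
(2,2): S=51.5188. Δ = (V_up−V_dn)/(S_up−S_dn) = (28.3722−9.3102)/(60.7922−41.7302) = 1.0000. V = [p*·28.3722 + (1−p*)·9.3102]/1.09 = 21.7757. B = V − Δ·S = -29.7431.
(1,0): S=29.9700. Δ = (V_up−V_dn)/(S_up−S_dn) = (6.4638−0.0000)/(35.3646−24.2757) = 0.5829. V = [p*·6.4638 + (1−p*)·0.0000]/1.09 = 4.4877. B = V − Δ·S = -12.9822.
(1,1): S=43.6600. Δ = (V_up−V_dn)/(S_up−S_dn) = (21.7757−6.4638)/(51.5188−35.3646) = 0.9479. V = [p*·21.7757 + (1−p*)·6.4638]/1.09 = 16.5607. B = V − Δ·S = -24.8227.
(0,0): S=37.0000. Δ = (V_up−V_dn)/(S_up−S_dn) = (16.5607−4.4877)/(43.6600−29.9700) = 0.8819. V = [p*·16.5607 + (1−p*)·4.4877]/1.09 = 12.4991. B = V − Δ·S = -20.1308.
Root portfolio cost Δ·37+B reproduces V0=12.4991.

(0,0): Delta=0.8819 Bond=-20.1308
(1,0): Delta=0.5829 Bond=-12.9822
(1,1): Delta=0.9479 Bond=-24.8227
(2,0): Delta=0.0000 Bond=0.0000
(2,1): Delta=0.7115 Bond=-18.6989
(2,2): Delta=1.0000 Bond=-29.7431
V0=12.4991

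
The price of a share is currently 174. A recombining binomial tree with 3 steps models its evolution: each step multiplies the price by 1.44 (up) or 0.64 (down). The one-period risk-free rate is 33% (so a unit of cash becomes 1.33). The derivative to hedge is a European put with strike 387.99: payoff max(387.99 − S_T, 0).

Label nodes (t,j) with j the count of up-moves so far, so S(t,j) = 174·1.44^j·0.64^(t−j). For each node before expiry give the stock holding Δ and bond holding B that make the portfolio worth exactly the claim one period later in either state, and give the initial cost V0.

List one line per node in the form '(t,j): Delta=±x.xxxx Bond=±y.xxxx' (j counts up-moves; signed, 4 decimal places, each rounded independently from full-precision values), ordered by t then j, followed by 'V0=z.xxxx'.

(0,0): Delta=-0.6025 Bond=131.6347
(1,0): Delta=-1.0000 Bond=219.3397
(1,1): Delta=-0.5743 Bond=168.0173
(2,0): Delta=-1.0000 Bond=291.7218
(2,1): Delta=-1.0000 Bond=291.7218
(2,2): Delta=-0.5442 Bond=212.5812
V0=26.7996

Risk-neutral probability p* = (R−d)/(u−d) = (1.33−0.64)/(1.44−0.64) = 0.8625.
At expiry t=3: V(3,0)=342.3769, V(3,1)=285.3606, V(3,2)=157.0739, V(3,3)=0.0000
Node (2,0) S=71.2704: V=(p*·285.3606+(1−p*)·342.3769)/1.33=220.4514; Δ=(285.3606−342.3769)/(102.6294−45.6131)=-1.0000; B=V−Δ·S=291.7218
Node (2,1) S=160.3584: V=(p*·157.0739+(1−p*)·285.3606)/1.33=131.3634; Δ=(157.0739−285.3606)/(230.9161−102.6294)=-1.0000; B=V−Δ·S=291.7218
Node (2,2) S=360.8064: V=(p*·0.0000+(1−p*)·157.0739)/1.33=16.2388; Δ=(0.0000−157.0739)/(519.5612−230.9161)=-0.5442; B=V−Δ·S=212.5812
Node (1,0) S=111.3600: V=(p*·131.3634+(1−p*)·220.4514)/1.33=107.9797; Δ=(131.3634−220.4514)/(160.3584−71.2704)=-1.0000; B=V−Δ·S=219.3397
Node (1,1) S=250.5600: V=(p*·16.2388+(1−p*)·131.3634)/1.33=24.1116; Δ=(16.2388−131.3634)/(360.8064−160.3584)=-0.5743; B=V−Δ·S=168.0173
Node (0,0) S=174.0000: V=(p*·24.1116+(1−p*)·107.9797)/1.33=26.7996; Δ=(24.1116−107.9797)/(250.5600−111.3600)=-0.6025; B=V−Δ·S=131.6347
Each (Δ,B) replicates both successor values, so the strategy is self-financing and V0 is arbitrage-free.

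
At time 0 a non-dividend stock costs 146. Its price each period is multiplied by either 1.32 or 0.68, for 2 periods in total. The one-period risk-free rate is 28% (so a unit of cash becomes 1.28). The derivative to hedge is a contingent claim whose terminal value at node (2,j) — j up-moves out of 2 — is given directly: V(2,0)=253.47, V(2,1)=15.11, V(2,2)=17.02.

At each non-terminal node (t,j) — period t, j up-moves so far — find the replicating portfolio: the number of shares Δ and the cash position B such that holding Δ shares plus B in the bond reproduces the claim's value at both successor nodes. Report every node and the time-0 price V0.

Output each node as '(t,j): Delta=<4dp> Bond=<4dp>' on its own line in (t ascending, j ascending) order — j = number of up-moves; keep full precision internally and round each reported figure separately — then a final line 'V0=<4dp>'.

(0,0): Delta=-0.1096 Bond=26.8149
(1,0): Delta=-3.7514 Bond=395.8809
(1,1): Delta=0.0155 Bond=10.2192
V0=10.8153

Since d<R<u, set p* = (R−d)/(u−d) = 0.9375; price each node as the discounted p*-expectation of its children.
Terminal payoffs: V(2,0)=253.4700, V(2,1)=15.1100, V(2,2)=17.0200
Node (1,0) S=99.2800: V=(p*·15.1100+(1−p*)·253.4700)/1.28=23.4434; Δ=(15.1100−253.4700)/(131.0496−67.5104)=-3.7514; B=V−Δ·S=395.8809
Node (1,1) S=192.7200: V=(p*·17.0200+(1−p*)·15.1100)/1.28=13.2036; Δ=(17.0200−15.1100)/(254.3904−131.0496)=0.0155; B=V−Δ·S=10.2192
Node (0,0) S=146.0000: V=(p*·13.2036+(1−p*)·23.4434)/1.28=10.8153; Δ=(13.2036−23.4434)/(192.7200−99.2800)=-0.1096; B=V−Δ·S=26.8149
Each (Δ,B) replicates both successor values, so the strategy is self-financing and V0 is arbitrage-free.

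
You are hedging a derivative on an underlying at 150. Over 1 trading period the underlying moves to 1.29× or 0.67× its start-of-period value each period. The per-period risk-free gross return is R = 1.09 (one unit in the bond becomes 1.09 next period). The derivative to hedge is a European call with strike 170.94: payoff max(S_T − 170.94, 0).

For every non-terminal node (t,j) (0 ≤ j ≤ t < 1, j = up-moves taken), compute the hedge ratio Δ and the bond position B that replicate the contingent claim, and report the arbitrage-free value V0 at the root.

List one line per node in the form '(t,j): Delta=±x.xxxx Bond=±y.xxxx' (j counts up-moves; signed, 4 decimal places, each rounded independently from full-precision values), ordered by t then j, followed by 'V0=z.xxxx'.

Under the risk-neutral measure, an up-move has probability p* = (R−d)/(u−d) = 0.6774 and values discount at R = 1.09.
Terminal values V(1,·): V(1,0)=0.0000, V(1,1)=22.5600
(0,0): S=150.0000. Δ = (V_up−V_dn)/(S_up−S_dn) = (22.5600−0.0000)/(193.5000−100.5000) = 0.2426. V = [p*·22.5600 + (1−p*)·0.0000]/1.09 = 14.0207. B = V − Δ·S = -22.3664.
The time-0 hedge costs 14.0207, which is the no-arbitrage price.

(0,0): Delta=0.2426 Bond=-22.3664
V0=14.0207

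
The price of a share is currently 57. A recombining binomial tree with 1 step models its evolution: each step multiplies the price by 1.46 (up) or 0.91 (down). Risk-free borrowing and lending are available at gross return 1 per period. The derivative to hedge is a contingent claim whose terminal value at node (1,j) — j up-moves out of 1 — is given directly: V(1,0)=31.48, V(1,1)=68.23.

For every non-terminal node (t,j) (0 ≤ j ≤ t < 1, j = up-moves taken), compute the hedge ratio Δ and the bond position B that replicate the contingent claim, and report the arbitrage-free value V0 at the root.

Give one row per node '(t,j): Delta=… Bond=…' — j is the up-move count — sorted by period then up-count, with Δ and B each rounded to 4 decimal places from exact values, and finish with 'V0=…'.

Since d<R<u, set p* = (R−d)/(u−d) = 0.1636; price each node as the discounted p*-expectation of its children.
Terminal values V(1,·): V(1,0)=31.4800, V(1,1)=68.2300
  t=0,j=0: stock 57.0000 → up 83.2200 (V=68.2300), down 51.8700 (V=31.4800). Price 37.4936; hedge Δ=1.1722, bond B=-29.3245.
Self-financing check: at every node Δ·S+B equals the discounted successor values.

(0,0): Delta=1.1722 Bond=-29.3245
V0=37.4936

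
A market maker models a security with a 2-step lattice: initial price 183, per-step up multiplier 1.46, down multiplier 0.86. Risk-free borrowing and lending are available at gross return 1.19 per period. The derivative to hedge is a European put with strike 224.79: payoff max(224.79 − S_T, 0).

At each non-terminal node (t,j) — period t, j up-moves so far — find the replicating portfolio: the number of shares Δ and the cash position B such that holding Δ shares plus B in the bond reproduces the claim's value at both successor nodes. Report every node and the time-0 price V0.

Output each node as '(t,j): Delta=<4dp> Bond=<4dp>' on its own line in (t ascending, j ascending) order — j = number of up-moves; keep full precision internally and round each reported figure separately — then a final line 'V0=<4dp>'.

(0,0): Delta=-0.3080 Bond=69.1620
(1,0): Delta=-0.9472 Bond=182.8951
(1,1): Delta=0.0000 Bond=0.0000
V0=12.7902

No-arbitrage ⇒ martingale measure with p* = (R−d)/(u−d) = 0.5500.
At expiry t=2: V(2,0)=89.4432, V(2,1)=0.0000, V(2,2)=0.0000
(1,0): S=157.3800. Δ = (V_up−V_dn)/(S_up−S_dn) = (0.0000−89.4432)/(229.7748−135.3468) = -0.9472. V = [p*·0.0000 + (1−p*)·89.4432]/1.19 = 33.8231. B = V − Δ·S = 182.8951.
(1,1): S=267.1800. Δ = (V_up−V_dn)/(S_up−S_dn) = (0.0000−0.0000)/(390.0828−229.7748) = 0.0000. V = [p*·0.0000 + (1−p*)·0.0000]/1.19 = 0.0000. B = V − Δ·S = 0.0000.
(0,0): S=183.0000. Δ = (V_up−V_dn)/(S_up−S_dn) = (0.0000−33.8231)/(267.1800−157.3800) = -0.3080. V = [p*·0.0000 + (1−p*)·33.8231]/1.19 = 12.7902. B = V − Δ·S = 69.1620.
Each (Δ,B) replicates both successor values, so the strategy is self-financing and V0 is arbitrage-free.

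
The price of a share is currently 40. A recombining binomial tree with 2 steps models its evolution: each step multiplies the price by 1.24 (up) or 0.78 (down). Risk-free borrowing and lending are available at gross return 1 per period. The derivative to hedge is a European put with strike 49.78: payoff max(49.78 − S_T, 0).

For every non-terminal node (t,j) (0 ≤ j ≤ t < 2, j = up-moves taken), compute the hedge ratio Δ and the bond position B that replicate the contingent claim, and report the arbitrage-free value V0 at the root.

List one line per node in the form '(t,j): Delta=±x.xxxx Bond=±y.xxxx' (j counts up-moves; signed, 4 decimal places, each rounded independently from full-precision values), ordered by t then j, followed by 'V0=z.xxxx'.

No-arbitrage ⇒ martingale measure with p* = (R−d)/(u−d) = 0.4783.
At expiry t=2: V(2,0)=25.4440, V(2,1)=11.0920, V(2,2)=0.0000
(1,0): S=31.2000. Δ = (V_up−V_dn)/(S_up−S_dn) = (11.0920−25.4440)/(38.6880−24.3360) = -1.0000. V = [p*·11.0920 + (1−p*)·25.4440]/1 = 18.5800. B = V − Δ·S = 49.7800.
(1,1): S=49.6000. Δ = (V_up−V_dn)/(S_up−S_dn) = (0.0000−11.0920)/(61.5040−38.6880) = -0.4862. V = [p*·0.0000 + (1−p*)·11.0920]/1 = 5.7871. B = V − Δ·S = 29.9002.
(0,0): S=40.0000. Δ = (V_up−V_dn)/(S_up−S_dn) = (5.7871−18.5800)/(49.6000−31.2000) = -0.6953. V = [p*·5.7871 + (1−p*)·18.5800]/1 = 12.4617. B = V − Δ·S = 40.2723.
The time-0 hedge costs 12.4617, which is the no-arbitrage price.

(0,0): Delta=-0.6953 Bond=40.2723
(1,0): Delta=-1.0000 Bond=49.7800
(1,1): Delta=-0.4862 Bond=29.9002
V0=12.4617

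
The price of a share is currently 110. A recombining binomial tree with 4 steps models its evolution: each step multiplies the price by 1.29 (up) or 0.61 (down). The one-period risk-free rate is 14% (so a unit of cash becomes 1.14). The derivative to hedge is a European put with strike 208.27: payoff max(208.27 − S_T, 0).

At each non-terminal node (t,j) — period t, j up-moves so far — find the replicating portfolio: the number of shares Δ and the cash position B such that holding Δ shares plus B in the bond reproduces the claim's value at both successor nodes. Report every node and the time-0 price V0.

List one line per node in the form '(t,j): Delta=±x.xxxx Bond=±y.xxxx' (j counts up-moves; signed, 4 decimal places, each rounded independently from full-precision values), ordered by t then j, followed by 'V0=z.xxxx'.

(0,0): Delta=-0.5884 Bond=99.0837
(1,0): Delta=-1.0000 Bond=140.5763
(1,1): Delta=-0.5333 Bond=105.1382
(2,0): Delta=-1.0000 Bond=160.2570
(2,1): Delta=-1.0000 Bond=160.2570
(2,2): Delta=-0.4708 Bond=108.4238
(3,0): Delta=-1.0000 Bond=182.6930
(3,1): Delta=-1.0000 Bond=182.6930
(3,2): Delta=-1.0000 Bond=182.6930
(3,3): Delta=-0.4000 Bond=106.8796
V0=34.3638

The replicating-portfolio and risk-neutral prices coincide; use p* = (1.14−0.61)/(1.29−0.61) = 0.7794 for the latter.
At expiry t=4: V(4,0)=193.0396, V(4,1)=176.0614, V(4,2)=140.1567, V(4,3)=64.2272, V(4,4)=0.0000
  t=3,j=0: stock 24.9679 → up 32.2086 (V=176.0614), down 15.2304 (V=193.0396). Price 157.7251; hedge Δ=-1.0000, bond B=182.6930.
  t=3,j=1: stock 52.8010 → up 68.1133 (V=140.1567), down 32.2086 (V=176.0614). Price 129.8920; hedge Δ=-1.0000, bond B=182.6930.
  t=3,j=2: stock 111.6611 → up 144.0428 (V=64.2272), down 68.1133 (V=140.1567). Price 71.0319; hedge Δ=-1.0000, bond B=182.6930.
  t=3,j=3: stock 236.1358 → up 304.6152 (V=0.0000), down 144.0428 (V=64.2272). Price 12.4279; hedge Δ=-0.4000, bond B=106.8796.
  t=2,j=0: stock 40.9310 → up 52.8010 (V=129.8920), down 24.9679 (V=157.7251). Price 119.3260; hedge Δ=-1.0000, bond B=160.2570.
  t=2,j=1: stock 86.5590 → up 111.6611 (V=71.0319), down 52.8010 (V=129.8920). Price 73.6980; hedge Δ=-1.0000, bond B=160.2570.
  t=2,j=2: stock 183.0510 → up 236.1358 (V=12.4279), down 111.6611 (V=71.0319). Price 22.2414; hedge Δ=-0.4708, bond B=108.4238.
  t=1,j=0: stock 67.1000 → up 86.5590 (V=73.6980), down 40.9310 (V=119.3260). Price 73.4763; hedge Δ=-1.0000, bond B=140.5763.
  t=1,j=1: stock 141.9000 → up 183.0510 (V=22.2414), down 86.5590 (V=73.6980). Price 29.4668; hedge Δ=-0.5333, bond B=105.1382.
  t=0,j=0: stock 110.0000 → up 141.9000 (V=29.4668), down 67.1000 (V=73.4763). Price 34.3638; hedge Δ=-0.5884, bond B=99.0837.
The time-0 hedge costs 34.3638, which is the no-arbitrage price.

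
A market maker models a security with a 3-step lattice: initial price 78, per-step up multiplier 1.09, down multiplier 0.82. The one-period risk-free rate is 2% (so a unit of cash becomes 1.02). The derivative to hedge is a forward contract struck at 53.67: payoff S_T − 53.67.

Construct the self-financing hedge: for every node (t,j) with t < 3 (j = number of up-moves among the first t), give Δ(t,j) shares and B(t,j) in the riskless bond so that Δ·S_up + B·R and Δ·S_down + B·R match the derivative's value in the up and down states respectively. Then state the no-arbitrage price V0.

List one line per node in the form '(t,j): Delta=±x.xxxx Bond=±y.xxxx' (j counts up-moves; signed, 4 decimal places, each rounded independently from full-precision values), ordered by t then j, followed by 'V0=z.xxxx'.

Under the risk-neutral measure, an up-move has probability p* = (R−d)/(u−d) = 0.7407 and values discount at R = 1.02.
Payoff layer (t=3): V(3,0)=-10.6633, V(3,1)=3.4974, V(3,2)=22.3209, V(3,3)=47.3423
(2,0): S=52.4472. Δ = (V_up−V_dn)/(S_up−S_dn) = (3.4974−-10.6633)/(57.1674−43.0067) = 1.0000. V = [p*·3.4974 + (1−p*)·-10.6633]/1.02 = -0.1704. B = V − Δ·S = -52.6176.
(2,1): S=69.7164. Δ = (V_up−V_dn)/(S_up−S_dn) = (22.3209−3.4974)/(75.9909−57.1674) = 1.0000. V = [p*·22.3209 + (1−p*)·3.4974]/1.02 = 17.0988. B = V − Δ·S = -52.6176.
(2,2): S=92.6718. Δ = (V_up−V_dn)/(S_up−S_dn) = (47.3423−22.3209)/(101.0123−75.9909) = 1.0000. V = [p*·47.3423 + (1−p*)·22.3209]/1.02 = 40.0542. B = V − Δ·S = -52.6176.
(1,0): S=63.9600. Δ = (V_up−V_dn)/(S_up−S_dn) = (17.0988−-0.1704)/(69.7164−52.4472) = 1.0000. V = [p*·17.0988 + (1−p*)·-0.1704]/1.02 = 12.3741. B = V − Δ·S = -51.5859.
(1,1): S=85.0200. Δ = (V_up−V_dn)/(S_up−S_dn) = (40.0542−17.0988)/(92.6718−69.7164) = 1.0000. V = [p*·40.0542 + (1−p*)·17.0988]/1.02 = 33.4341. B = V − Δ·S = -51.5859.
(0,0): S=78.0000. Δ = (V_up−V_dn)/(S_up−S_dn) = (33.4341−12.3741)/(85.0200−63.9600) = 1.0000. V = [p*·33.4341 + (1−p*)·12.3741]/1.02 = 27.4256. B = V − Δ·S = -50.5744.
Self-financing check: at every node Δ·S+B equals the discounted successor values.

(0,0): Delta=1.0000 Bond=-50.5744
(1,0): Delta=1.0000 Bond=-51.5859
(1,1): Delta=1.0000 Bond=-51.5859
(2,0): Delta=1.0000 Bond=-52.6176
(2,1): Delta=1.0000 Bond=-52.6176
(2,2): Delta=1.0000 Bond=-52.6176
V0=27.4256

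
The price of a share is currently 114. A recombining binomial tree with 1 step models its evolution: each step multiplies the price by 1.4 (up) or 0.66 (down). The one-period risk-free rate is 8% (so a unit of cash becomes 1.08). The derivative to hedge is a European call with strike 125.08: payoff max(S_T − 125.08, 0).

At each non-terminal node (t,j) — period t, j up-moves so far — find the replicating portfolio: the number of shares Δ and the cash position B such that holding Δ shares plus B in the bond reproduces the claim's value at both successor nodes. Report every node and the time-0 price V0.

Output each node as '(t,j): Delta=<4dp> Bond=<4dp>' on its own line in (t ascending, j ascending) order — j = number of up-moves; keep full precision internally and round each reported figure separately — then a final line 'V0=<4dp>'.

Under the risk-neutral measure, an up-move has probability p* = (R−d)/(u−d) = 0.5676 and values discount at R = 1.08.
Terminal values V(1,·): V(1,0)=0.0000, V(1,1)=34.5200
Node (0,0) S=114.0000: V=(p*·34.5200+(1−p*)·0.0000)/1.08=18.1411; Δ=(34.5200−0.0000)/(159.6000−75.2400)=0.4092; B=V−Δ·S=-28.5075
The time-0 hedge costs 18.1411, which is the no-arbitrage price.

(0,0): Delta=0.4092 Bond=-28.5075
V0=18.1411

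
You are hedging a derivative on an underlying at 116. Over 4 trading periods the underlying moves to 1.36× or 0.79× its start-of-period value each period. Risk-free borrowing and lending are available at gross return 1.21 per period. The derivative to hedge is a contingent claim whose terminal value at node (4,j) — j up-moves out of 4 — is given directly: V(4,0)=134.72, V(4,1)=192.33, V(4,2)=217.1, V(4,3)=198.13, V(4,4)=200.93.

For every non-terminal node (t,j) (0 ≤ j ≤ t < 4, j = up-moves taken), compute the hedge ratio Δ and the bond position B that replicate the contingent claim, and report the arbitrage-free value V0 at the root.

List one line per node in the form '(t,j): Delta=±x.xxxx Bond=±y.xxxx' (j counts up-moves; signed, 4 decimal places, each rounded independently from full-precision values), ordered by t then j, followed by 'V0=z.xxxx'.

(0,0): Delta=-0.0185 Bond=96.6716
(1,0): Delta=0.0431 Bond=111.3258
(1,1): Delta=-0.0313 Bond=118.9894
(2,0): Delta=0.6692 Bond=89.3801
(2,1): Delta=-0.0868 Bond=150.8914
(2,2): Delta=-0.0198 Bond=141.5078
(3,0): Delta=1.7672 Bond=45.3509
(3,1): Delta=0.4414 Bond=130.5782
(3,2): Delta=-0.1963 Bond=201.1502
(3,3): Delta=0.0168 Bond=160.5366
V0=94.5234

Risk-neutral probability p* = (R−d)/(u−d) = (1.21−0.79)/(1.36−0.79) = 0.7368.
Terminal payoffs: V(4,0)=134.7200, V(4,1)=192.3300, V(4,2)=217.1000, V(4,3)=198.1300, V(4,4)=200.9300
Node (3,0) S=57.1925: V=(p*·192.3300+(1−p*)·134.7200)/1.21=146.4211; Δ=(192.3300−134.7200)/(77.7818−45.1821)=1.7672; B=V−Δ·S=45.3509
Node (3,1) S=98.4580: V=(p*·217.1000+(1−p*)·192.3300)/1.21=174.0344; Δ=(217.1000−192.3300)/(133.9029−77.7818)=0.4414; B=V−Δ·S=130.5782
Node (3,2) S=169.4973: V=(p*·198.1300+(1−p*)·217.1000)/1.21=167.8695; Δ=(198.1300−217.1000)/(230.5164−133.9029)=-0.1963; B=V−Δ·S=201.1502
Node (3,3) S=291.7929: V=(p*·200.9300+(1−p*)·198.1300)/1.21=165.4489; Δ=(200.9300−198.1300)/(396.8383−230.5164)=0.0168; B=V−Δ·S=160.5366
Node (2,0) S=72.3956: V=(p*·174.0344+(1−p*)·146.4211)/1.21=137.8245; Δ=(174.0344−146.4211)/(98.4580−57.1925)=0.6692; B=V−Δ·S=89.3801
Node (2,1) S=124.6304: V=(p*·167.8695+(1−p*)·174.0344)/1.21=140.0759; Δ=(167.8695−174.0344)/(169.4973−98.4580)=-0.0868; B=V−Δ·S=150.8914
Node (2,2) S=214.5536: V=(p*·165.4489+(1−p*)·167.8695)/1.21=137.2611; Δ=(165.4489−167.8695)/(291.7929−169.4973)=-0.0198; B=V−Δ·S=141.5078
Node (1,0) S=91.6400: V=(p*·140.0759+(1−p*)·137.8245)/1.21=115.2756; Δ=(140.0759−137.8245)/(124.6304−72.3956)=0.0431; B=V−Δ·S=111.3258
Node (1,1) S=157.7600: V=(p*·137.2611+(1−p*)·140.0759)/1.21=114.0511; Δ=(137.2611−140.0759)/(214.5536−124.6304)=-0.0313; B=V−Δ·S=118.9894
Node (0,0) S=116.0000: V=(p*·114.0511+(1−p*)·115.2756)/1.21=94.5234; Δ=(114.0511−115.2756)/(157.7600−91.6400)=-0.0185; B=V−Δ·S=96.6716
The time-0 hedge costs 94.5234, which is the no-arbitrage price.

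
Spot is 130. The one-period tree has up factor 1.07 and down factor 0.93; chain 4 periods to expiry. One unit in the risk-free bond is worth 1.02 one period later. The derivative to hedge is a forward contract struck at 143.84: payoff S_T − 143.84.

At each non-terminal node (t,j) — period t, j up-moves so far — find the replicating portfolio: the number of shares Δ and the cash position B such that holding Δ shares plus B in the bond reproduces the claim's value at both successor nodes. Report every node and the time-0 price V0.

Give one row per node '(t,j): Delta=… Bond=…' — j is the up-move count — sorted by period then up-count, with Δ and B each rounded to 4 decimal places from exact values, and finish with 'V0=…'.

(0,0): Delta=1.0000 Bond=-132.8859
(1,0): Delta=1.0000 Bond=-135.5436
(1,1): Delta=1.0000 Bond=-135.5436
(2,0): Delta=1.0000 Bond=-138.2545
(2,1): Delta=1.0000 Bond=-138.2545
(2,2): Delta=1.0000 Bond=-138.2545
(3,0): Delta=1.0000 Bond=-141.0196
(3,1): Delta=1.0000 Bond=-141.0196
(3,2): Delta=1.0000 Bond=-141.0196
(3,3): Delta=1.0000 Bond=-141.0196
V0=-2.8859

No-arbitrage ⇒ martingale measure with p* = (R−d)/(u−d) = 0.6429.
Payoff layer (t=4): V(4,0)=-46.5932, V(4,1)=-31.9539, V(4,2)=-15.1109, V(4,3)=4.2677, V(4,4)=26.5635
(3,0): S=104.5664. Δ = (V_up−V_dn)/(S_up−S_dn) = (-31.9539−-46.5932)/(111.8861−97.2468) = 1.0000. V = [p*·-31.9539 + (1−p*)·-46.5932]/1.02 = -36.4532. B = V − Δ·S = -141.0196.
(3,1): S=120.3076. Δ = (V_up−V_dn)/(S_up−S_dn) = (-15.1109−-31.9539)/(128.7291−111.8861) = 1.0000. V = [p*·-15.1109 + (1−p*)·-31.9539]/1.02 = -20.7120. B = V − Δ·S = -141.0196.
(3,2): S=138.4184. Δ = (V_up−V_dn)/(S_up−S_dn) = (4.2677−-15.1109)/(148.1077−128.7291) = 1.0000. V = [p*·4.2677 + (1−p*)·-15.1109]/1.02 = -2.6012. B = V − Δ·S = -141.0196.
(3,3): S=159.2556. Δ = (V_up−V_dn)/(S_up−S_dn) = (26.5635−4.2677)/(170.4035−148.1077) = 1.0000. V = [p*·26.5635 + (1−p*)·4.2677]/1.02 = 18.2360. B = V − Δ·S = -141.0196.
(2,0): S=112.4370. Δ = (V_up−V_dn)/(S_up−S_dn) = (-20.7120−-36.4532)/(120.3076−104.5664) = 1.0000. V = [p*·-20.7120 + (1−p*)·-36.4532]/1.02 = -25.8175. B = V − Δ·S = -138.2545.
(2,1): S=129.3630. Δ = (V_up−V_dn)/(S_up−S_dn) = (-2.6012−-20.7120)/(138.4184−120.3076) = 1.0000. V = [p*·-2.6012 + (1−p*)·-20.7120]/1.02 = -8.8915. B = V − Δ·S = -138.2545.
(2,2): S=148.8370. Δ = (V_up−V_dn)/(S_up−S_dn) = (18.2360−-2.6012)/(159.2556−138.4184) = 1.0000. V = [p*·18.2360 + (1−p*)·-2.6012]/1.02 = 10.5825. B = V − Δ·S = -138.2545.
(1,0): S=120.9000. Δ = (V_up−V_dn)/(S_up−S_dn) = (-8.8915−-25.8175)/(129.3630−112.4370) = 1.0000. V = [p*·-8.8915 + (1−p*)·-25.8175]/1.02 = -14.6436. B = V − Δ·S = -135.5436.
(1,1): S=139.1000. Δ = (V_up−V_dn)/(S_up−S_dn) = (10.5825−-8.8915)/(148.8370−129.3630) = 1.0000. V = [p*·10.5825 + (1−p*)·-8.8915]/1.02 = 3.5564. B = V − Δ·S = -135.5436.
(0,0): S=130.0000. Δ = (V_up−V_dn)/(S_up−S_dn) = (3.5564−-14.6436)/(139.1000−120.9000) = 1.0000. V = [p*·3.5564 + (1−p*)·-14.6436]/1.02 = -2.8859. B = V − Δ·S = -132.8859.
Self-financing check: at every node Δ·S+B equals the discounted successor values.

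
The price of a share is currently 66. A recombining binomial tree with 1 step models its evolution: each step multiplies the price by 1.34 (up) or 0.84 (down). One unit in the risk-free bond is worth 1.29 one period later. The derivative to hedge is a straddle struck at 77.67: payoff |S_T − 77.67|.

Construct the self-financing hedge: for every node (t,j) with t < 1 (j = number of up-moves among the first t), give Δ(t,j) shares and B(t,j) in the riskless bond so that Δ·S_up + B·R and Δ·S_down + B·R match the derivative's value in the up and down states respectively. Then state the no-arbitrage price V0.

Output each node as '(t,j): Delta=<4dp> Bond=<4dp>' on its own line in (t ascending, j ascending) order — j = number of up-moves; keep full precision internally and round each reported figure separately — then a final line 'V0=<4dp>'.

Under the risk-neutral measure, an up-move has probability p* = (R−d)/(u−d) = 0.9000 and values discount at R = 1.29.
Payoff layer (t=1): V(1,0)=22.2300, V(1,1)=10.7700
(0,0): S=66.0000. Δ = (V_up−V_dn)/(S_up−S_dn) = (10.7700−22.2300)/(88.4400−55.4400) = -0.3473. V = [p*·10.7700 + (1−p*)·22.2300]/1.29 = 9.2372. B = V − Δ·S = 32.1572.
Self-financing check: at every node Δ·S+B equals the discounted successor values.

(0,0): Delta=-0.3473 Bond=32.1572
V0=9.2372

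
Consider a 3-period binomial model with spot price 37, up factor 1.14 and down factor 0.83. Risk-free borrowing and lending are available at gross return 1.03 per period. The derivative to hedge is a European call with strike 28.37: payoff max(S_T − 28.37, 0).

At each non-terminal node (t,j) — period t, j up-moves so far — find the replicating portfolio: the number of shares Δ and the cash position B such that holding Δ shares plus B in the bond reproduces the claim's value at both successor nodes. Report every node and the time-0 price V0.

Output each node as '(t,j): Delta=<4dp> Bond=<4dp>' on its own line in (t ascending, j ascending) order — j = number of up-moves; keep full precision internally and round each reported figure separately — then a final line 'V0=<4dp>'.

(0,0): Delta=0.9254 Bond=-22.9058
(1,0): Delta=0.7390 Bond=-17.8685
(1,1): Delta=1.0000 Bond=-26.7414
(2,0): Delta=0.0870 Bond=-1.7879
(2,1): Delta=1.0000 Bond=-27.5437
(2,2): Delta=1.0000 Bond=-27.5437
V0=11.3324

Risk-neutral probability p* = (R−d)/(u−d) = (1.03−0.83)/(1.14−0.83) = 0.6452.
Terminal values V(3,·): V(3,0)=0.0000, V(3,1)=0.6878, V(3,2)=11.5407, V(3,3)=26.4471
(2,0): S=25.4893. Δ = (V_up−V_dn)/(S_up−S_dn) = (0.6878−0.0000)/(29.0578−21.1561) = 0.0870. V = [p*·0.6878 + (1−p*)·0.0000]/1.03 = 0.4308. B = V − Δ·S = -1.7879.
(2,1): S=35.0094. Δ = (V_up−V_dn)/(S_up−S_dn) = (11.5407−0.6878)/(39.9107−29.0578) = 1.0000. V = [p*·11.5407 + (1−p*)·0.6878]/1.03 = 7.4657. B = V − Δ·S = -27.5437.
(2,2): S=48.0852. Δ = (V_up−V_dn)/(S_up−S_dn) = (26.4471−11.5407)/(54.8171−39.9107) = 1.0000. V = [p*·26.4471 + (1−p*)·11.5407]/1.03 = 20.5415. B = V − Δ·S = -27.5437.
(1,0): S=30.7100. Δ = (V_up−V_dn)/(S_up−S_dn) = (7.4657−0.4308)/(35.0094−25.4893) = 0.7390. V = [p*·7.4657 + (1−p*)·0.4308]/1.03 = 4.8247. B = V − Δ·S = -17.8685.
(1,1): S=42.1800. Δ = (V_up−V_dn)/(S_up−S_dn) = (20.5415−7.4657)/(48.0852−35.0094) = 1.0000. V = [p*·20.5415 + (1−p*)·7.4657]/1.03 = 15.4386. B = V − Δ·S = -26.7414.
(0,0): S=37.0000. Δ = (V_up−V_dn)/(S_up−S_dn) = (15.4386−4.8247)/(42.1800−30.7100) = 0.9254. V = [p*·15.4386 + (1−p*)·4.8247]/1.03 = 11.3324. B = V − Δ·S = -22.9058.
The time-0 hedge costs 11.3324, which is the no-arbitrage price.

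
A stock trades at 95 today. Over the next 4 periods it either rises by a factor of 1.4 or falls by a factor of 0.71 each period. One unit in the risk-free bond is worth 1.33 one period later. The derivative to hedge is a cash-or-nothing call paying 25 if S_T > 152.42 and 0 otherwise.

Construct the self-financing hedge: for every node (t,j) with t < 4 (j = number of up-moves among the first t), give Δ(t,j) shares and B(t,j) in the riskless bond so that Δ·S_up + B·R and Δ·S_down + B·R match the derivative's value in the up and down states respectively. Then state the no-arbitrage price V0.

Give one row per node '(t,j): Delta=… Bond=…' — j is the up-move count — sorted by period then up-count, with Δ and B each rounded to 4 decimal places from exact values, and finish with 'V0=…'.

No-arbitrage ⇒ martingale measure with p* = (R−d)/(u−d) = 0.8986.
Terminal payoffs: V(4,0)=0.0000, V(4,1)=0.0000, V(4,2)=0.0000, V(4,3)=25.0000, V(4,4)=25.0000
(3,0): S=34.0015. Δ = (V_up−V_dn)/(S_up−S_dn) = (0.0000−0.0000)/(47.6022−24.1411) = 0.0000. V = [p*·0.0000 + (1−p*)·0.0000]/1.33 = 0.0000. B = V − Δ·S = 0.0000.
(3,1): S=67.0453. Δ = (V_up−V_dn)/(S_up−S_dn) = (0.0000−0.0000)/(93.8634−47.6022) = 0.0000. V = [p*·0.0000 + (1−p*)·0.0000]/1.33 = 0.0000. B = V − Δ·S = 0.0000.
(3,2): S=132.2020. Δ = (V_up−V_dn)/(S_up−S_dn) = (25.0000−0.0000)/(185.0828−93.8634) = 0.2741. V = [p*·25.0000 + (1−p*)·0.0000]/1.33 = 16.8901. B = V − Δ·S = -19.3418.
(3,3): S=260.6800. Δ = (V_up−V_dn)/(S_up−S_dn) = (25.0000−25.0000)/(364.9520−185.0828) = 0.0000. V = [p*·25.0000 + (1−p*)·25.0000]/1.33 = 18.7970. B = V − Δ·S = 18.7970.
(2,0): S=47.8895. Δ = (V_up−V_dn)/(S_up−S_dn) = (0.0000−0.0000)/(67.0453−34.0015) = 0.0000. V = [p*·0.0000 + (1−p*)·0.0000]/1.33 = 0.0000. B = V − Δ·S = 0.0000.
(2,1): S=94.4300. Δ = (V_up−V_dn)/(S_up−S_dn) = (16.8901−0.0000)/(132.2020−67.0453) = 0.2592. V = [p*·16.8901 + (1−p*)·0.0000]/1.33 = 11.4110. B = V − Δ·S = -13.0674.
(2,2): S=186.2000. Δ = (V_up−V_dn)/(S_up−S_dn) = (18.7970−16.8901)/(260.6800−132.2020) = 0.0148. V = [p*·18.7970 + (1−p*)·16.8901]/1.33 = 13.9876. B = V − Δ·S = 11.2239.
(1,0): S=67.4500. Δ = (V_up−V_dn)/(S_up−S_dn) = (11.4110−0.0000)/(94.4300−47.8895) = 0.2452. V = [p*·11.4110 + (1−p*)·0.0000]/1.33 = 7.7093. B = V − Δ·S = -8.8283.
(1,1): S=133.0000. Δ = (V_up−V_dn)/(S_up−S_dn) = (13.9876−11.4110)/(186.2000−94.4300) = 0.0281. V = [p*·13.9876 + (1−p*)·11.4110]/1.33 = 10.3205. B = V − Δ·S = 6.5862.
(0,0): S=95.0000. Δ = (V_up−V_dn)/(S_up−S_dn) = (10.3205−7.7093)/(133.0000−67.4500) = 0.0398. V = [p*·10.3205 + (1−p*)·7.7093]/1.33 = 7.5606. B = V − Δ·S = 3.7762.
Check: Δ(0,0)·S0 + B(0,0) = 7.5606 = V0.

(0,0): Delta=0.0398 Bond=3.7762
(1,0): Delta=0.2452 Bond=-8.8283
(1,1): Delta=0.0281 Bond=6.5862
(2,0): Delta=0.0000 Bond=0.0000
(2,1): Delta=0.2592 Bond=-13.0674
(2,2): Delta=0.0148 Bond=11.2239
(3,0): Delta=0.0000 Bond=0.0000
(3,1): Delta=0.0000 Bond=0.0000
(3,2): Delta=0.2741 Bond=-19.3418
(3,3): Delta=0.0000 Bond=18.7970
V0=7.5606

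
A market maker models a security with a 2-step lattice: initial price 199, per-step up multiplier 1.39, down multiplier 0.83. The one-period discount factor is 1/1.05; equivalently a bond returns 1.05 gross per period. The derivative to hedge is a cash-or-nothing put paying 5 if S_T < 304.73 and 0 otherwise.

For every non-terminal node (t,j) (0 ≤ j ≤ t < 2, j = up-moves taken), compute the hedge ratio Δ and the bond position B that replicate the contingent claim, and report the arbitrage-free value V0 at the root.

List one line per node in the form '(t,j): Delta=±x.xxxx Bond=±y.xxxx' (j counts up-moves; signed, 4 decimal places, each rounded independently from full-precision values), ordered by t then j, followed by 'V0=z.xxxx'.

(0,0): Delta=-0.0168 Bond=7.1758
(1,0): Delta=0.0000 Bond=4.7619
(1,1): Delta=-0.0323 Bond=11.8197
V0=3.8352

Since d<R<u, set p* = (R−d)/(u−d) = 0.3929; price each node as the discounted p*-expectation of its children.
At expiry t=2: V(2,0)=5.0000, V(2,1)=5.0000, V(2,2)=0.0000
(1,0): S=165.1700. Δ = (V_up−V_dn)/(S_up−S_dn) = (5.0000−5.0000)/(229.5863−137.0911) = 0.0000. V = [p*·5.0000 + (1−p*)·5.0000]/1.05 = 4.7619. B = V − Δ·S = 4.7619.
(1,1): S=276.6100. Δ = (V_up−V_dn)/(S_up−S_dn) = (0.0000−5.0000)/(384.4879−229.5863) = -0.0323. V = [p*·0.0000 + (1−p*)·5.0000]/1.05 = 2.8912. B = V − Δ·S = 11.8197.
(0,0): S=199.0000. Δ = (V_up−V_dn)/(S_up−S_dn) = (2.8912−4.7619)/(276.6100−165.1700) = -0.0168. V = [p*·2.8912 + (1−p*)·4.7619]/1.05 = 3.8352. B = V − Δ·S = 7.1758.
The time-0 hedge costs 3.8352, which is the no-arbitrage price.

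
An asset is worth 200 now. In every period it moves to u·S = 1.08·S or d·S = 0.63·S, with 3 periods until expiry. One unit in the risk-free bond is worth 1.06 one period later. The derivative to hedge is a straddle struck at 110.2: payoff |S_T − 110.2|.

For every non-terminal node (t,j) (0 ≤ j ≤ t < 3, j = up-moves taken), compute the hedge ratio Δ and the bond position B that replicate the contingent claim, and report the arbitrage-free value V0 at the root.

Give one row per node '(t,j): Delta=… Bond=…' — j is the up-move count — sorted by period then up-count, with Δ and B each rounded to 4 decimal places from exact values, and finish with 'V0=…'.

(0,0): Delta=0.9575 Bond=-83.7842
(1,0): Delta=0.1691 Bond=10.5282
(1,1): Delta=0.9789 Bond=-93.4317
(2,0): Delta=-1.0000 Bond=103.9623
(2,1): Delta=0.2008 Bond=6.8435
(2,2): Delta=1.0000 Bond=-103.9623
V0=107.7155

Risk-neutral probability p* = (R−d)/(u−d) = (1.06−0.63)/(1.08−0.63) = 0.9556.
Payoff layer (t=3): V(3,0)=60.1906, V(3,1)=24.4696, V(3,2)=36.7664, V(3,3)=141.7424
Node (2,0) S=79.3800: V=(p*·24.4696+(1−p*)·60.1906)/1.06=24.5823; Δ=(24.4696−60.1906)/(85.7304−50.0094)=-1.0000; B=V−Δ·S=103.9623
Node (2,1) S=136.0800: V=(p*·36.7664+(1−p*)·24.4696)/1.06=34.1697; Δ=(36.7664−24.4696)/(146.9664−85.7304)=0.2008; B=V−Δ·S=6.8435
Node (2,2) S=233.2800: V=(p*·141.7424+(1−p*)·36.7664)/1.06=129.3177; Δ=(141.7424−36.7664)/(251.9424−146.9664)=1.0000; B=V−Δ·S=-103.9623
Node (1,0) S=126.0000: V=(p*·34.1697+(1−p*)·24.5823)/1.06=31.8336; Δ=(34.1697−24.5823)/(136.0800−79.3800)=0.1691; B=V−Δ·S=10.5282
Node (1,1) S=216.0000: V=(p*·129.3177+(1−p*)·34.1697)/1.06=118.0084; Δ=(129.3177−34.1697)/(233.2800−136.0800)=0.9789; B=V−Δ·S=-93.4317
Node (0,0) S=200.0000: V=(p*·118.0084+(1−p*)·31.8336)/1.06=107.7155; Δ=(118.0084−31.8336)/(216.0000−126.0000)=0.9575; B=V−Δ·S=-83.7842
Root portfolio cost Δ·200+B reproduces V0=107.7155.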